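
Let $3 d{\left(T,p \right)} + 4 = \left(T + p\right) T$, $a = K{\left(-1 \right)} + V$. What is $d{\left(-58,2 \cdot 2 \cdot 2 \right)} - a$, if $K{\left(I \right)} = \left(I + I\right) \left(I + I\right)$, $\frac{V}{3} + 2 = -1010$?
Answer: $\frac{11992}{3} \approx 3997.3$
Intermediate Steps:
$V = -3036$ ($V = -6 + 3 \left(-1010\right) = -6 - 3030 = -3036$)
$K{\left(I \right)} = 4 I^{2}$ ($K{\left(I \right)} = 2 I 2 I = 4 I^{2}$)
$a = -3032$ ($a = 4 \left(-1\right)^{2} - 3036 = 4 \cdot 1 - 3036 = 4 - 3036 = -3032$)
$d{\left(T,p \right)} = - \frac{4}{3} + \frac{T \left(T + p\right)}{3}$ ($d{\left(T,p \right)} = - \frac{4}{3} + \frac{\left(T + p\right) T}{3} = - \frac{4}{3} + \frac{T \left(T + p\right)}{3}$)
$d{\left(-58,2 \cdot 2 \cdot 2 \right)} - a = \left(- \frac{4}{3} + \frac{\left(-58\right)^{2}}{3} + \frac{1}{3} \left(-58\right) 2 \cdot 2 \cdot 2\right) - -3032 = \left(- \frac{4}{3} + \frac{1}{3} \cdot 3364 + \frac{1}{3} \left(-58\right) 4 \cdot 2\right) + 3032 = \left(- \frac{4}{3} + \frac{3364}{3} + \frac{1}{3} \left(-58\right) 8\right) + 3032 = \left(- \frac{4}{3} + \frac{3364}{3} - \frac{464}{3}\right) + 3032 = \frac{2896}{3} + 3032 = \frac{11992}{3}$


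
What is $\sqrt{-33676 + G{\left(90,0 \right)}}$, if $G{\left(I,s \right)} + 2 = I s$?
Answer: $3 i \sqrt{3742} \approx 183.52 i$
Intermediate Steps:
$G{\left(I,s \right)} = -2 + I s$
$\sqrt{-33676 + G{\left(90,0 \right)}} = \sqrt{-33676 + \left(-2 + 90 \cdot 0\right)} = \sqrt{-33676 + \left(-2 + 0\right)} = \sqrt{-33676 - 2} = \sqrt{-33678} = 3 i \sqrt{3742}$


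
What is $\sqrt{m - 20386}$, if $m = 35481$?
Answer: $\sqrt{15095} \approx 122.86$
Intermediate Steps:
$\sqrt{m - 20386} = \sqrt{35481 - 20386} = \sqrt{15095}$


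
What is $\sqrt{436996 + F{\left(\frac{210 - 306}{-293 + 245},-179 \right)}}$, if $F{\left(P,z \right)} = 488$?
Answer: $2 \sqrt{109371} \approx 661.43$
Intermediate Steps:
$\sqrt{436996 + F{\left(\frac{210 - 306}{-293 + 245},-179 \right)}} = \sqrt{436996 + 488} = \sqrt{437484} = 2 \sqrt{109371}$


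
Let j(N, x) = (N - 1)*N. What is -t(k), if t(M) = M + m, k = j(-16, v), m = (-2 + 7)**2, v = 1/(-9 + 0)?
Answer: -297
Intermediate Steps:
v = -1/9 (v = 1/(-9) = -1/9 ≈ -0.11111)
j(N, x) = N*(-1 + N) (j(N, x) = (-1 + N)*N = N*(-1 + N))
m = 25 (m = 5**2 = 25)
k = 272 (k = -16*(-1 - 16) = -16*(-17) = 272)
t(M) = 25 + M (t(M) = M + 25 = 25 + M)
-t(k) = -(25 + 272) = -1*297 = -297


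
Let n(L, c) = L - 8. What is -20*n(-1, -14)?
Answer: 180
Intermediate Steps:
n(L, c) = -8 + L
-20*n(-1, -14) = -20*(-8 - 1) = -20*(-9) = 180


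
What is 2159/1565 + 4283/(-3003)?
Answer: -219418/4699695 ≈ -0.046688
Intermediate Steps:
2159/1565 + 4283/(-3003) = 2159*(1/1565) + 4283*(-1/3003) = 2159/1565 - 4283/3003 = -219418/4699695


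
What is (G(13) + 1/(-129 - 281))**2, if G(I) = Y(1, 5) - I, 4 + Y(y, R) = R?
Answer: 24216241/168100 ≈ 144.06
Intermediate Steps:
Y(y, R) = -4 + R
G(I) = 1 - I (G(I) = (-4 + 5) - I = 1 - I)
(G(13) + 1/(-129 - 281))**2 = ((1 - 1*13) + 1/(-129 - 281))**2 = ((1 - 13) + 1/(-410))**2 = (-12 - 1/410)**2 = (-4921/410)**2 = 24216241/168100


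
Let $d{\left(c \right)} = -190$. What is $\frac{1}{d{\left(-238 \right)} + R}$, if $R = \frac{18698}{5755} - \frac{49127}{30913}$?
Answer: $- \frac{177904315}{33506534461} \approx -0.0053095$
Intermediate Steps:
$R = \frac{295285389}{177904315}$ ($R = 18698 \cdot \frac{1}{5755} - \frac{49127}{30913} = \frac{18698}{5755} - \frac{49127}{30913} = \frac{295285389}{177904315} \approx 1.6598$)
$\frac{1}{d{\left(-238 \right)} + R} = \frac{1}{-190 + \frac{295285389}{177904315}} = \frac{1}{- \frac{33506534461}{177904315}} = - \frac{177904315}{33506534461}$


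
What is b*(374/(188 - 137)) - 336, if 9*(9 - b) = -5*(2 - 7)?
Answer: -7840/27 ≈ -290.37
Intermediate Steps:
b = 56/9 (b = 9 - (-5)*(2 - 7)/9 = 9 - (-5)*(-5)/9 = 9 - ⅑*25 = 9 - 25/9 = 56/9 ≈ 6.2222)
b*(374/(188 - 137)) - 336 = 56*(374/(188 - 137))/9 - 336 = 56*(374/51)/9 - 336 = 56*(374*(1/51))/9 - 336 = (56/9)*(22/3) - 336 = 1232/27 - 336 = -7840/27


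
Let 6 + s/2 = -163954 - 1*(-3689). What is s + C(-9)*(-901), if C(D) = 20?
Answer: -338562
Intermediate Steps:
s = -320542 (s = -12 + 2*(-163954 - 1*(-3689)) = -12 + 2*(-163954 + 3689) = -12 + 2*(-160265) = -12 - 320530 = -320542)
s + C(-9)*(-901) = -320542 + 20*(-901) = -320542 - 18020 = -338562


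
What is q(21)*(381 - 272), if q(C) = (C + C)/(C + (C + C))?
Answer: 218/3 ≈ 72.667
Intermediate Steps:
q(C) = ⅔ (q(C) = (2*C)/(C + 2*C) = (2*C)/((3*C)) = (2*C)*(1/(3*C)) = ⅔)
q(21)*(381 - 272) = 2*(381 - 272)/3 = (⅔)*109 = 218/3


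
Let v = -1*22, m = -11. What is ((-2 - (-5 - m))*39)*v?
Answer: 6864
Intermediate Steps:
v = -22
((-2 - (-5 - m))*39)*v = ((-2 - (-5 - 1*(-11)))*39)*(-22) = ((-2 - (-5 + 11))*39)*(-22) = ((-2 - 1*6)*39)*(-22) = ((-2 - 6)*39)*(-22) = -8*39*(-22) = -312*(-22) = 6864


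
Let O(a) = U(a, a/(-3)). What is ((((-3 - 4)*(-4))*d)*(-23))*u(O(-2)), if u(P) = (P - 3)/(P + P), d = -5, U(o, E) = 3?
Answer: 0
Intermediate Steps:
O(a) = 3
u(P) = (-3 + P)/(2*P) (u(P) = (-3 + P)/((2*P)) = (-3 + P)*(1/(2*P)) = (-3 + P)/(2*P))
((((-3 - 4)*(-4))*d)*(-23))*u(O(-2)) = ((((-3 - 4)*(-4))*(-5))*(-23))*((1/2)*(-3 + 3)/3) = ((-7*(-4)*(-5))*(-23))*((1/2)*(1/3)*0) = ((28*(-5))*(-23))*0 = -140*(-23)*0 = 3220*0 = 0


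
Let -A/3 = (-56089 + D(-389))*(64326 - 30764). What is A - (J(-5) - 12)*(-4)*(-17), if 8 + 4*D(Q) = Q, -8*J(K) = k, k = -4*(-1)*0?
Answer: 11314741911/2 ≈ 5.6574e+9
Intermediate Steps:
k = 0 (k = 4*0 = 0)
J(K) = 0 (J(K) = -⅛*0 = 0)
D(Q) = -2 + Q/4
A = 11314740279/2 (A = -3*(-56089 + (-2 + (¼)*(-389)))*(64326 - 30764) = -3*(-56089 + (-2 - 389/4))*33562 = -3*(-56089 - 397/4)*33562 = -(-674259)*33562/4 = -3*(-3771580093/2) = 11314740279/2 ≈ 5.6574e+9)
A - (J(-5) - 12)*(-4)*(-17) = 11314740279/2 - (0 - 12)*(-4)*(-17) = 11314740279/2 - (-12*(-4))*(-17) = 11314740279/2 - 48*(-17) = 11314740279/2 - 1*(-816) = 11314740279/2 + 816 = 11314741911/2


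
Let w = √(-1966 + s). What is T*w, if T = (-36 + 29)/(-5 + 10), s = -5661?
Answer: -7*I*√7627/5 ≈ -122.27*I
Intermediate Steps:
w = I*√7627 (w = √(-1966 - 5661) = √(-7627) = I*√7627 ≈ 87.333*I)
T = -7/5 ≈ -1.4000
T*w = -7*I*√7627/5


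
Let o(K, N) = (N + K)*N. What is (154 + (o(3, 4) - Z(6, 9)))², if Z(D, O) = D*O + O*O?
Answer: 2209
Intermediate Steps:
Z(D, O) = O² + D*O (Z(D, O) = D*O + O² = O² + D*O)
o(K, N) = N*(K + N) (o(K, N) = (K + N)*N = N*(K + N))
(154 + (o(3, 4) - Z(6, 9)))² = (154 + (4*(3 + 4) - 9*(6 + 9)))² = (154 + (4*7 - 9*15))² = (154 + (28 - 1*135))² = (154 + (28 - 135))² = (154 - 107)² = 47² = 2209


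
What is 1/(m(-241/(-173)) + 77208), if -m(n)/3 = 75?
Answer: 1/76983 ≈ 1.2990e-5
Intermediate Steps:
m(n) = -225 (m(n) = -3*75 = -225)
1/(m(-241/(-173)) + 77208) = 1/(-225 + 77208) = 1/76983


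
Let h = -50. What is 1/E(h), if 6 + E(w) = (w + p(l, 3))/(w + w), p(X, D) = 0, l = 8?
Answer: -2/11 ≈ -0.18182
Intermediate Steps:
E(w) = -11/2 (E(w) = -6 + (w + 0)/(w + w) = -6 + w/((2*w)) = -6 + w*(1/(2*w)) = -6 + ½ = -11/2)
1/E(h) = 1/(-11/2) = -2/11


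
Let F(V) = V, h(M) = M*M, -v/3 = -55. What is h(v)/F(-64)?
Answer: -27225/64 ≈ -425.39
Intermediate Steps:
v = 165 (v = -3*(-55) = 165)
h(M) = M²
h(v)/F(-64) = 165²/(-64) = 27225*(-1/64) = -27225/64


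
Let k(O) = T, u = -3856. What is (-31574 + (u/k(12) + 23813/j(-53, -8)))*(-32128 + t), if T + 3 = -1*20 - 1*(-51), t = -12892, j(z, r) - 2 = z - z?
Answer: 6241415230/7 ≈ 8.9163e+8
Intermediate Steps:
j(z, r) = 2 (j(z, r) = 2 + (z - z) = 2 + 0 = 2)
T = 28 (T = -3 + (-1*20 - 1*(-51)) = -3 + (-20 + 51) = -3 + 31 = 28)
k(O) = 28
(-31574 + (u/k(12) + 23813/j(-53, -8)))*(-32128 + t) = (-31574 + (-3856/28 + 23813/2))*(-32128 - 12892) = (-31574 + (-3856*1/28 + 23813*(½)))*(-45020) = (-31574 + (-964/7 + 23813/2))*(-45020) = (-31574 + 164763/14)*(-45020) = -277273/14*(-45020) = 6241415230/7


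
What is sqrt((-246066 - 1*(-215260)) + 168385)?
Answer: sqrt(137579) ≈ 370.92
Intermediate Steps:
sqrt((-246066 - 1*(-215260)) + 168385) = sqrt((-246066 + 215260) + 168385) = sqrt(-30806 + 168385) = sqrt(137579)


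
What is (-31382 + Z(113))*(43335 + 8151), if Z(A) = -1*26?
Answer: -1617072288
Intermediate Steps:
Z(A) = -26
(-31382 + Z(113))*(43335 + 8151) = (-31382 - 26)*(43335 + 8151) = -31408*51486 = -1617072288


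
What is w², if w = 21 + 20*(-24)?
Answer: 210681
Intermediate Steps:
w = -459 (w = 21 - 480 = -459)
w² = (-459)² = 210681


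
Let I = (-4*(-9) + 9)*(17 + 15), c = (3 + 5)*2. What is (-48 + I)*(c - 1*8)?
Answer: 11136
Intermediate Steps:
c = 16 (c = 8*2 = 16)
I = 1440 (I = (36 + 9)*32 = 45*32 = 1440)
(-48 + I)*(c - 1*8) = (-48 + 1440)*(16 - 1*8) = 1392*(16 - 8) = 1392*8 = 11136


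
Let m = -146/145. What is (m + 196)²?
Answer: 799419076/21025 ≈ 38022.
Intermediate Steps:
m = -146/145 (m = -146*1/145 = -146/145 ≈ -1.0069)
(m + 196)² = (-146/145 + 196)² = (28274/145)² = 799419076/21025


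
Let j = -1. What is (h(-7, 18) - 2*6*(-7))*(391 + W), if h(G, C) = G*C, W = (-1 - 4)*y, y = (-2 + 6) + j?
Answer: -15792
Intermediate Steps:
y = 3 (y = (-2 + 6) - 1 = 4 - 1 = 3)
W = -15 (W = (-1 - 4)*3 = -5*3 = -15)
h(G, C) = C*G
(h(-7, 18) - 2*6*(-7))*(391 + W) = (18*(-7) - 2*6*(-7))*(391 - 15) = (-126 - 12*(-7))*376 = (-126 + 84)*376 = -42*376 = -15792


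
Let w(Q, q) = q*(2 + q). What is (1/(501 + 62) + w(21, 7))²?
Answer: 1258120900/316969 ≈ 3969.2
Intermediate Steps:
(1/(501 + 62) + w(21, 7))² = (1/(501 + 62) + 7*(2 + 7))² = (1/563 + 7*9)² = (1/563 + 63)² = (35470/563)² = 1258120900/316969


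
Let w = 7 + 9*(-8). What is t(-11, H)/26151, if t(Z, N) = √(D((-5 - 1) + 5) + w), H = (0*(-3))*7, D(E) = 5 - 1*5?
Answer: I*√65/26151 ≈ 0.0003083*I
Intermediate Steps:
D(E) = 0 (D(E) = 5 - 5 = 0)
w = -65 (w = 7 - 72 = -65)
H = 0 (H = 0*7 = 0)
t(Z, N) = I*√65 (t(Z, N) = √(0 - 65) = √(-65) = I*√65)
t(-11, H)/26151 = (I*√65)/26151 = (I*√65)*(1/26151) = I*√65/26151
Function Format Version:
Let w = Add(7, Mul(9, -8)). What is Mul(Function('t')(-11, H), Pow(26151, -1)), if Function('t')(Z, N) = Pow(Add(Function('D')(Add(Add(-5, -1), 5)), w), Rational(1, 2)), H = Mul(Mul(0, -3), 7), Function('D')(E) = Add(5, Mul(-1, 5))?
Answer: Mul(Rational(1, 26151), I, Pow(65, Rational(1, 2))) ≈ Mul(0.00030830, I)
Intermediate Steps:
Function('D')(E) = 0 (Function('D')(E) = Add(5, -5) = 0)
w = -65 (w = Add(7, -72) = -65)
H = 0 (H = Mul(0, 7) = 0)
Function('t')(Z, N) = Mul(I, Pow(65, Rational(1, 2))) (Function('t')(Z, N) = Pow(Add(0, -65), Rational(1, 2)) = Pow(-65, Rational(1, 2)) = Mul(I, Pow(65, Rational(1, 2))))
Mul(Function('t')(-11, H), Pow(26151, -1)) = Mul(Mul(I, Pow(65, Rational(1, 2))), Pow(26151, -1)) = Mul(Mul(I, Pow(65, Rational(1, 2))), Rational(1, 26151)) = Mul(Rational(1, 26151), I, Pow(65, Rational(1, 2)))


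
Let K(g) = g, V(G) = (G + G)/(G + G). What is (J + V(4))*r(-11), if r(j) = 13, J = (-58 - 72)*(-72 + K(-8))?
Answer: 135213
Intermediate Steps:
V(G) = 1 (V(G) = (2*G)/((2*G)) = (2*G)*(1/(2*G)) = 1)
J = 10400 (J = (-58 - 72)*(-72 - 8) = -130*(-80) = 10400)
(J + V(4))*r(-11) = (10400 + 1)*13 = 10401*13 = 135213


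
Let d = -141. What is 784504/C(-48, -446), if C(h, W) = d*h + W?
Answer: 392252/3161 ≈ 124.09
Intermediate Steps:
C(h, W) = W - 141*h (C(h, W) = -141*h + W = W - 141*h)
784504/C(-48, -446) = 784504/(-446 - 141*(-48)) = 784504/(-446 + 6768) = 784504/6322 = 784504*(1/6322) = 392252/3161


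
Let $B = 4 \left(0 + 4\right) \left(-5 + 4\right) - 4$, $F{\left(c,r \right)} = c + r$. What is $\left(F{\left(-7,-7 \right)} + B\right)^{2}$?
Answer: $1156$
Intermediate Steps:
$B = -20$ ($B = 4 \cdot 4 \left(-1\right) - 4 = 4 \left(-4\right) - 4 = -16 - 4 = -20$)
$\left(F{\left(-7,-7 \right)} + B\right)^{2} = \left(\left(-7 - 7\right) - 20\right)^{2} = \left(-14 - 20\right)^{2} = \left(-34\right)^{2} = 1156$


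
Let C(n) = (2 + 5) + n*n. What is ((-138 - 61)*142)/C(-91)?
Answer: -14129/4144 ≈ -3.4095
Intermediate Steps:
C(n) = 7 + n²
((-138 - 61)*142)/C(-91) = ((-138 - 61)*142)/(7 + (-91)²) = (-199*142)/(7 + 8281) = -28258/8288 = -28258*1/8288 = -14129/4144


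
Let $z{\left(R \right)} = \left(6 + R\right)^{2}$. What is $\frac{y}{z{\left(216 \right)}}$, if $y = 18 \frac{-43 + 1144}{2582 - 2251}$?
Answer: $\frac{1101}{906278} \approx 0.0012149$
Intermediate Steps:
$y = \frac{19818}{331}$ ($y = 18 \cdot \frac{1101}{331} = \frac{19818}{331} \approx 59.873$)
$\frac{y}{z{\left(216 \right)}} = \frac{19818}{331 \left(6 + 216\right)^{2}} = \frac{19818}{331 \cdot 222^{2}} = \frac{19818}{331 \cdot 49284} = \frac{19818}{331} \cdot \frac{1}{49284} = \frac{1101}{906278}$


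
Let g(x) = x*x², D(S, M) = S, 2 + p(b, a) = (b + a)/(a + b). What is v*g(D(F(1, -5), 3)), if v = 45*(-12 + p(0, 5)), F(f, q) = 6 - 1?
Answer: -73125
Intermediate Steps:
F(f, q) = 5
p(b, a) = -1 (p(b, a) = -2 + (b + a)/(a + b) = -2 + (a + b)/(a + b) = -2 + 1 = -1)
v = -585 (v = 45*(-12 - 1) = 45*(-13) = -585)
g(x) = x³
v*g(D(F(1, -5), 3)) = -585*5³ = -585*125 = -73125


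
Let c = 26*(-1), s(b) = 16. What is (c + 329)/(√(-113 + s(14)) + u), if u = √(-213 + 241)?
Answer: 303/(2*√7 + I*√97) ≈ 12.827 - 23.874*I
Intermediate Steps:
u = 2*√7 (u = √28 = 2*√7 ≈ 5.2915)
c = -26
(c + 329)/(√(-113 + s(14)) + u) = (-26 + 329)/(√(-113 + 16) + 2*√7) = 303/(√(-97) + 2*√7) = 303/(I*√97 + 2*√7) = 303/(2*√7 + I*√97)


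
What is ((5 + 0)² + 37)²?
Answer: 3844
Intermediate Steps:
((5 + 0)² + 37)² = (5² + 37)² = (25 + 37)² = 62² = 3844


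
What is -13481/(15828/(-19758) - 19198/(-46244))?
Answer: 1026453396826/29386329 ≈ 34930.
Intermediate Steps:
-13481/(15828/(-19758) - 19198/(-46244)) = -13481/(15828*(-1/19758) - 19198*(-1/46244)) = -13481/(-2638/3293 + 9599/23122) = -13481/(-29386329/76140746) = -13481*(-76140746/29386329) = 1026453396826/29386329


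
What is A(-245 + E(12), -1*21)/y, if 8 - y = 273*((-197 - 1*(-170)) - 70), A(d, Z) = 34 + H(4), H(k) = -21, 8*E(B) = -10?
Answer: 13/26489 ≈ 0.00049077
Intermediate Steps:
E(B) = -5/4 (E(B) = (⅛)*(-10) = -5/4)
A(d, Z) = 13 (A(d, Z) = 34 - 21 = 13)
y = 26489 (y = 8 - 273*((-197 - 1*(-170)) - 70) = 8 - 273*((-197 + 170) - 70) = 8 - 273*(-27 - 70) = 8 - 273*(-97) = 8 - 1*(-26481) = 8 + 26481 = 26489)
A(-245 + E(12), -1*21)/y = 13/26489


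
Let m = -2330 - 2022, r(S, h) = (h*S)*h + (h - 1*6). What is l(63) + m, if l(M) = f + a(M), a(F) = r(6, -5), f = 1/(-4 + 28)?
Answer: -101111/24 ≈ -4213.0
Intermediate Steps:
r(S, h) = -6 + h + S*h² (r(S, h) = (S*h)*h + (h - 6) = S*h² + (-6 + h) = -6 + h + S*h²)
f = 1/24 ≈ 0.041667
a(F) = 139 (a(F) = -6 - 5 + 6*(-5)² = -6 - 5 + 6*25 = -6 - 5 + 150 = 139)
l(M) = 3337/24 (l(M) = 1/24 + 139 = 3337/24)
m = -4352
l(63) + m = 3337/24 - 4352 = -101111/24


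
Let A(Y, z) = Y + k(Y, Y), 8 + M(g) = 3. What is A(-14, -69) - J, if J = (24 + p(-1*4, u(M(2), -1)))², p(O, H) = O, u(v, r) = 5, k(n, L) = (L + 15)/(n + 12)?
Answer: -829/2 ≈ -414.50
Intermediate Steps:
M(g) = -5 (M(g) = -8 + 3 = -5)
k(n, L) = (15 + L)/(12 + n)
A(Y, z) = Y + (15 + Y)/(12 + Y)
J = 400 (J = (24 - 1*4)² = (24 - 4)² = 20² = 400)
A(-14, -69) - J = (15 - 14 - 14*(12 - 14))/(12 - 14) - 1*400 = (15 - 14 - 14*(-2))/(-2) - 400 = -(15 - 14 + 28)/2 - 400 = -½*29 - 400 = -29/2 - 400 = -829/2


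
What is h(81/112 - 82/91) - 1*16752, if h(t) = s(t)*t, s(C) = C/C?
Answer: -3484453/208 ≈ -16752.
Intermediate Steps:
s(C) = 1
h(t) = t (h(t) = 1*t = t)
h(81/112 - 82/91) - 1*16752 = (81/112 - 82/91) - 1*16752 = (81*(1/112) - 82*1/91) - 16752 = (81/112 - 82/91) - 16752 = -37/208 - 16752 = -3484453/208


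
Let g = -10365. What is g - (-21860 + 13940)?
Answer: -2445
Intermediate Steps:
g - (-21860 + 13940) = -10365 - (-21860 + 13940) = -10365 - 1*(-7920) = -10365 + 7920 = -2445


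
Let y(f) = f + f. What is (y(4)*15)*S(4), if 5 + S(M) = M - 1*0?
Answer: -120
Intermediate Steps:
y(f) = 2*f
S(M) = -5 + M (S(M) = -5 + (M - 1*0) = -5 + (M + 0) = -5 + M)
(y(4)*15)*S(4) = ((2*4)*15)*(-5 + 4) = (8*15)*(-1) = 120*(-1) = -120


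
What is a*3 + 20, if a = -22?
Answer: -46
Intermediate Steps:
a*3 + 20 = -22*3 + 20 = -66 + 20 = -46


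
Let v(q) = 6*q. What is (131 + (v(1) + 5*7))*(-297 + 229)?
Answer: -11696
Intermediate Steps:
(131 + (v(1) + 5*7))*(-297 + 229) = (131 + (6*1 + 5*7))*(-297 + 229) = (131 + (6 + 35))*(-68) = (131 + 41)*(-68) = 172*(-68) = -11696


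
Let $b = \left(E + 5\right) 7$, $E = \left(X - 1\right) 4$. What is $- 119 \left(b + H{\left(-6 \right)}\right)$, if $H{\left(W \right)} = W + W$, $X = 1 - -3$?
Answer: $-12733$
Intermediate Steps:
$X = 4$ ($X = 1 + 3 = 4$)
$E = 12$ ($E = \left(4 - 1\right) 4 = 3 \cdot 4 = 12$)
$b = 119$ ($b = \left(12 + 5\right) 7 = 17 \cdot 7 = 119$)
$H{\left(W \right)} = 2 W$
$- 119 \left(b + H{\left(-6 \right)}\right) = - 119 \left(119 + 2 \left(-6\right)\right) = - 119 \left(119 - 12\right) = \left(-119\right) 107 = -12733$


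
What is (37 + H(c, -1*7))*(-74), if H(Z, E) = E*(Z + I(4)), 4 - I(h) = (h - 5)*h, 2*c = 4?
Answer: 2442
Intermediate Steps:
c = 2 (c = (1/2)*4 = 2)
I(h) = 4 - h*(-5 + h) (I(h) = 4 - (h - 5)*h = 4 - (-5 + h)*h = 4 - h*(-5 + h))
H(Z, E) = E*(8 + Z) (H(Z, E) = E*(Z + (4 - 1*4**2 + 5*4)) = E*(Z + (4 - 1*16 + 20)) = E*(Z + (4 - 16 + 20)) = E*(Z + 8) = E*(8 + Z))
(37 + H(c, -1*7))*(-74) = (37 + (-1*7)*(8 + 2))*(-74) = (37 - 7*10)*(-74) = (37 - 70)*(-74) = -33*(-74) = 2442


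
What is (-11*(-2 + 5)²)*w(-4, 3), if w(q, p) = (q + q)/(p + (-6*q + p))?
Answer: 132/5 ≈ 26.400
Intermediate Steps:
w(q, p) = 2*q/(-6*q + 2*p) (w(q, p) = (2*q)/(p + (p - 6*q)) = (2*q)/(-6*q + 2*p) = 2*q/(-6*q + 2*p))
(-11*(-2 + 5)²)*w(-4, 3) = (-11*(-2 + 5)²)*(-4/(3 - 3*(-4))) = (-11*3²)*(-4/(3 + 12)) = (-11*9)*(-4/15) = -(-396)/15 = -99*(-4/15) = 132/5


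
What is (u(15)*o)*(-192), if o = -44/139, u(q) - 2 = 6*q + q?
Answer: 903936/139 ≈ 6503.1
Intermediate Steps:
u(q) = 2 + 7*q (u(q) = 2 + (6*q + q) = 2 + 7*q)
o = -44/139 (o = -44*1/139 = -44/139 ≈ -0.31655)
(u(15)*o)*(-192) = ((2 + 7*15)*(-44/139))*(-192) = ((2 + 105)*(-44/139))*(-192) = (107*(-44/139))*(-192) = -4708/139*(-192) = 903936/139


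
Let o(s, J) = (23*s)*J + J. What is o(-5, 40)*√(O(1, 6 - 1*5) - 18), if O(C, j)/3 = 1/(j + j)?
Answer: -2280*I*√66 ≈ -18523.0*I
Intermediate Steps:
o(s, J) = J + 23*J*s (o(s, J) = 23*J*s + J = J + 23*J*s)
O(C, j) = 3/(2*j) (O(C, j) = 3/(j + j) = 3/((2*j)) = 3*(1/(2*j)) = 3/(2*j))
o(-5, 40)*√(O(1, 6 - 1*5) - 18) = (40*(1 + 23*(-5)))*√(3/(2*(6 - 1*5)) - 18) = (40*(1 - 115))*√(3/(2*(6 - 5)) - 18) = (40*(-114))*√((3/2)/1 - 18) = -4560*√((3/2)*1 - 18) = -4560*√(3/2 - 18) = -2280*I*√66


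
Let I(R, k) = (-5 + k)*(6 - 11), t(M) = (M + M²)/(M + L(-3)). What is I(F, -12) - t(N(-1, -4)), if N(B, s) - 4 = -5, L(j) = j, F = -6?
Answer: 85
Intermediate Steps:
N(B, s) = -1 (N(B, s) = 4 - 5 = -1)
t(M) = (M + M²)/(-3 + M) (t(M) = (M + M²)/(M - 3) = (M + M²)/(-3 + M))
I(R, k) = 25 - 5*k (I(R, k) = (-5 + k)*(-5) = 25 - 5*k)
I(F, -12) - t(N(-1, -4)) = (25 - 5*(-12)) - (-1)*(1 - 1)/(-3 - 1) = (25 + 60) - (-1)*0/(-4) = 85 - (-1)*(-1)*0/4 = 85 - 1*0 = 85 + 0 = 85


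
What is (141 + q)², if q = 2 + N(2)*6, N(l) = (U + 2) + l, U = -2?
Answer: 24025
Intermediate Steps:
N(l) = l (N(l) = (-2 + 2) + l = 0 + l = l)
q = 14 (q = 2 + 2*6 = 2 + 12 = 14)
(141 + q)² = (141 + 14)² = 155² = 24025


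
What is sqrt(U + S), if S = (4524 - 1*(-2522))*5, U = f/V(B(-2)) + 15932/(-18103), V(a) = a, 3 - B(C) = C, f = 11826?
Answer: 2*sqrt(77002238950505)/90515 ≈ 193.89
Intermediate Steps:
B(C) = 3 - C
U = 214006418/90515 (U = 11826/(3 - 1*(-2)) + 15932/(-18103) = 11826/(3 + 2) + 15932*(-1/18103) = 11826/5 - 15932/18103 = 214006418/90515 ≈ 2364.3)
S = 35230 (S = (4524 + 2522)*5 = 7046*5 = 35230)
sqrt(U + S) = sqrt(214006418/90515 + 35230) = sqrt(3402849868/90515) = 2*sqrt(77002238950505)/90515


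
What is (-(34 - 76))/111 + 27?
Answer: 1013/37 ≈ 27.378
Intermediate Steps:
(-(34 - 76))/111 + 27 = (-1*(-42))/111 + 27 = (1/111)*42 + 27 = 14/37 + 27 = 1013/37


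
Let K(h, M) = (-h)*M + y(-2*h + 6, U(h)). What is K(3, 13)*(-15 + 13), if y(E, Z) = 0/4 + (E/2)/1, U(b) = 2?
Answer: 78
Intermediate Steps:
y(E, Z) = E/2 (y(E, Z) = 0*(1/4) + (E*(1/2))*1 = 0 + (E/2)*1 = 0 + E/2 = E/2)
K(h, M) = 3 - h - M*h (K(h, M) = (-h)*M + (-2*h + 6)/2 = -M*h + (6 - 2*h)/2 = -M*h + (3 - h) = 3 - h - M*h)
K(3, 13)*(-15 + 13) = (3 - 1*3 - 1*13*3)*(-15 + 13) = (3 - 3 - 39)*(-2) = -39*(-2) = 78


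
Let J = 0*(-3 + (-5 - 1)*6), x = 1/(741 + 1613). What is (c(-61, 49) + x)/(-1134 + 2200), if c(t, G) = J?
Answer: 1/2509364 ≈ 3.9851e-7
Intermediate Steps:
x = 1/2354 ≈ 0.00042481
J = 0 (J = 0*(-3 - 6*6) = 0*(-3 - 36) = 0*(-39) = 0)
c(t, G) = 0
(c(-61, 49) + x)/(-1134 + 2200) = (0 + 1/2354)/(-1134 + 2200) = (1/2354)/1066 = (1/2354)*(1/1066) = 1/2509364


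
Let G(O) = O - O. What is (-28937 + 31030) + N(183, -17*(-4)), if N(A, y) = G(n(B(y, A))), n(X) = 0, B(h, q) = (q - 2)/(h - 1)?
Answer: 2093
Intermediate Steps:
B(h, q) = (-2 + q)/(-1 + h)
G(O) = 0
N(A, y) = 0
(-28937 + 31030) + N(183, -17*(-4)) = (-28937 + 31030) + 0 = 2093 + 0 = 2093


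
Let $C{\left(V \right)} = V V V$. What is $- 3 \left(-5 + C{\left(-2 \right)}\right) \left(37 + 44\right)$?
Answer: $3159$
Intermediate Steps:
$C{\left(V \right)} = V^{3}$ ($C{\left(V \right)} = V^{2} V = V^{3}$)
$- 3 \left(-5 + C{\left(-2 \right)}\right) \left(37 + 44\right) = - 3 \left(-5 + \left(-2\right)^{3}\right) \left(37 + 44\right) = - 3 \left(-5 - 8\right) 81 = \left(-3\right) \left(-13\right) 81 = 39 \cdot 81 = 3159$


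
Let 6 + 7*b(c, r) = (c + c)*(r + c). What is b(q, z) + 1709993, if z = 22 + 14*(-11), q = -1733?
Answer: 18434035/7 ≈ 2.6334e+6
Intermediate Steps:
z = -132 (z = 22 - 154 = -132)
b(c, r) = -6/7 + 2*c*(c + r)/7 (b(c, r) = -6/7 + ((c + c)*(r + c))/7 = -6/7 + ((2*c)*(c + r))/7 = -6/7 + (2*c*(c + r))/7 = -6/7 + 2*c*(c + r)/7)
b(q, z) + 1709993 = (-6/7 + (2/7)*(-1733)² + (2/7)*(-1733)*(-132)) + 1709993 = (-6/7 + (2/7)*3003289 + 457512/7) + 1709993 = (-6/7 + 6006578/7 + 457512/7) + 1709993 = 6464084/7 + 1709993 = 18434035/7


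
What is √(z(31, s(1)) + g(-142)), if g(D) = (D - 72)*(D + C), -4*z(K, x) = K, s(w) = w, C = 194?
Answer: I*√44543/2 ≈ 105.53*I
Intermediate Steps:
z(K, x) = -K/4
g(D) = (-72 + D)*(194 + D) (g(D) = (D - 72)*(D + 194) = (-72 + D)*(194 + D))
√(z(31, s(1)) + g(-142)) = √(-¼*31 + (-13968 + (-142)² + 122*(-142))) = √(-31/4 + (-13968 + 20164 - 17324)) = √(-31/4 - 11128) = √(-44543/4) = I*√44543/2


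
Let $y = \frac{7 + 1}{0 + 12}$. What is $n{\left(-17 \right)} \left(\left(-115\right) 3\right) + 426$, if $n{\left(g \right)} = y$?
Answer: $196$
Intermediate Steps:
$y = \frac{2}{3}$ ($y = \frac{8}{12} = 8 \cdot \frac{1}{12} = \frac{2}{3} \approx 0.66667$)
$n{\left(g \right)} = \frac{2}{3}$
$n{\left(-17 \right)} \left(\left(-115\right) 3\right) + 426 = \frac{2 \left(\left(-115\right) 3\right)}{3} + 426 = \frac{2}{3} \left(-345\right) + 426 = -230 + 426 = 196$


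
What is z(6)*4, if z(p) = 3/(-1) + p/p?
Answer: -8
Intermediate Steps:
z(p) = -2 (z(p) = 3*(-1) + 1 = -3 + 1 = -2)
z(6)*4 = -2*4 = -8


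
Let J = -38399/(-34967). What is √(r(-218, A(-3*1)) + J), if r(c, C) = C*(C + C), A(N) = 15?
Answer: √551553687883/34967 ≈ 21.239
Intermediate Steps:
J = 38399/34967 (J = -38399*(-1/34967) = 38399/34967 ≈ 1.0982)
r(c, C) = 2*C² (r(c, C) = C*(2*C) = 2*C²)
√(r(-218, A(-3*1)) + J) = √(2*15² + 38399/34967) = √(2*225 + 38399/34967) = √(450 + 38399/34967) = √(15773549/34967) = √551553687883/34967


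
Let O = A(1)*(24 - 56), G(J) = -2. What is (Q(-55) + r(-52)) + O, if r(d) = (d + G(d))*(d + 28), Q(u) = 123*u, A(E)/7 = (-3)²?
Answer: -7485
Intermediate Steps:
A(E) = 63 (A(E) = 7*(-3)² = 7*9 = 63)
r(d) = (-2 + d)*(28 + d) (r(d) = (d - 2)*(d + 28) = (-2 + d)*(28 + d))
O = -2016 (O = 63*(24 - 56) = 63*(-32) = -2016)
(Q(-55) + r(-52)) + O = (123*(-55) + (-56 + (-52)² + 26*(-52))) - 2016 = (-6765 + (-56 + 2704 - 1352)) - 2016 = (-6765 + 1296) - 2016 = -5469 - 2016 = -7485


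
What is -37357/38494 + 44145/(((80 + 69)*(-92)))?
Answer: -1105703693/263837876 ≈ -4.1908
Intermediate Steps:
-37357/38494 + 44145/(((80 + 69)*(-92))) = -37357*1/38494 + 44145/((149*(-92))) = -37357/38494 + 44145/(-13708) = -37357/38494 + 44145*(-1/13708) = -37357/38494 - 44145/13708 = -1105703693/263837876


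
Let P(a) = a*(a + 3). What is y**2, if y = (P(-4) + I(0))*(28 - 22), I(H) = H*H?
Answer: 576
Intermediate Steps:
I(H) = H**2
P(a) = a*(3 + a)
y = 24 (y = (-4*(3 - 4) + 0**2)*(28 - 22) = (-4*(-1) + 0)*6 = (4 + 0)*6 = 4*6 = 24)
y**2 = 24**2 = 576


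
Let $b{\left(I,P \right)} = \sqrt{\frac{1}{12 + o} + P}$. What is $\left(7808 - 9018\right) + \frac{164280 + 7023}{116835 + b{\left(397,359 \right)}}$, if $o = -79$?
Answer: $- \frac{1105298344865495}{914577930023} - \frac{342606 \sqrt{402871}}{914577930023} \approx -1208.5$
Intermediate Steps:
$b{\left(I,P \right)} = \sqrt{- \frac{1}{67} + P}$ ($b{\left(I,P \right)} = \sqrt{\frac{1}{12 - 79} + P} = \sqrt{\frac{1}{-67} + P} = \sqrt{- \frac{1}{67} + P}$)
$\left(7808 - 9018\right) + \frac{164280 + 7023}{116835 + b{\left(397,359 \right)}} = \left(7808 - 9018\right) + \frac{164280 + 7023}{116835 + \frac{\sqrt{-67 + 4489 \cdot 359}}{67}} = -1210 + \frac{171303}{116835 + \frac{\sqrt{-67 + 1611551}}{67}} = -1210 + \frac{171303}{116835 + \frac{\sqrt{1611484}}{67}} = -1210 + \frac{171303}{116835 + \frac{2 \sqrt{402871}}{67}}$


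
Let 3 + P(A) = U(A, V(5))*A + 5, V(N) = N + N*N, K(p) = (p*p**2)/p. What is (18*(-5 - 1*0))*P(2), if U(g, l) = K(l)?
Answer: -162180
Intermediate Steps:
K(p) = p**2 (K(p) = p**3/p = p**2)
V(N) = N + N**2
U(g, l) = l**2
P(A) = 2 + 900*A (P(A) = -3 + ((5*(1 + 5))**2*A + 5) = -3 + ((5*6)**2*A + 5) = -3 + (30**2*A + 5) = -3 + (900*A + 5) = -3 + (5 + 900*A) = 2 + 900*A)
(18*(-5 - 1*0))*P(2) = (18*(-5 - 1*0))*(2 + 900*2) = (18*(-5 + 0))*(2 + 1800) = (18*(-5))*1802 = -90*1802 = -162180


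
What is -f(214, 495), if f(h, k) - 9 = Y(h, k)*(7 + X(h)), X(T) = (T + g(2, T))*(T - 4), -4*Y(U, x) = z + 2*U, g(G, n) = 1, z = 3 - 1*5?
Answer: 9618423/2 ≈ 4.8092e+6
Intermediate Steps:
z = -2 (z = 3 - 5 = -2)
Y(U, x) = ½ - U/2 (Y(U, x) = -(-2 + 2*U)/4 = ½ - U/2)
X(T) = (1 + T)*(-4 + T) (X(T) = (T + 1)*(T - 4) = (1 + T)*(-4 + T))
f(h, k) = 9 + (½ - h/2)*(3 + h² - 3*h) (f(h, k) = 9 + (½ - h/2)*(7 + (-4 + h² - 3*h)) = 9 + (½ - h/2)*(3 + h² - 3*h))
-f(214, 495) = -(21/2 - 3*214 + 2*214² - ½*214³) = -(21/2 - 642 + 2*45796 - ½*9800344) = -(21/2 - 642 + 91592 - 4900172) = -1*(-9618423/2) = 9618423/2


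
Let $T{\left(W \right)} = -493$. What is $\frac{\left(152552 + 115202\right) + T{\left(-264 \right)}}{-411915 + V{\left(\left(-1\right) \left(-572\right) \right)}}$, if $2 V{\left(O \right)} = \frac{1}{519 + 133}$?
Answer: $- \frac{348508344}{537137159} \approx -0.64883$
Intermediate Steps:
$V{\left(O \right)} = \frac{1}{1304}$ ($V{\left(O \right)} = \frac{1}{2 \left(519 + 133\right)} = \frac{1}{2 \cdot 652} = \frac{1}{2} \cdot \frac{1}{652} = \frac{1}{1304}$)
$\frac{\left(152552 + 115202\right) + T{\left(-264 \right)}}{-411915 + V{\left(\left(-1\right) \left(-572\right) \right)}} = \frac{\left(152552 + 115202\right) - 493}{-411915 + \frac{1}{1304}} = \frac{267754 - 493}{- \frac{537137159}{1304}} = 267261 \left(- \frac{1304}{537137159}\right) = - \frac{348508344}{537137159}$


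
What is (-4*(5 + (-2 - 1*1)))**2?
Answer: 64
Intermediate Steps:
(-4*(5 + (-2 - 1*1)))**2 = (-4*(5 + (-2 - 1)))**2 = (-4*(5 - 3))**2 = (-4*2)**2 = (-8)**2 = 64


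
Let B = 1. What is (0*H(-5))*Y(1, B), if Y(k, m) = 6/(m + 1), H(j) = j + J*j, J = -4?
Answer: 0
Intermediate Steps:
H(j) = -3*j (H(j) = j - 4*j = -3*j)
Y(k, m) = 6/(1 + m)
(0*H(-5))*Y(1, B) = (0*(-3*(-5)))*(6/(1 + 1)) = (0*15)*(6/2) = 0*(6*(½)) = 0*3 = 0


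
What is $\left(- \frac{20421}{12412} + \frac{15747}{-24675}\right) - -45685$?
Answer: $\frac{4663689146187}{102088700} \approx 45683.0$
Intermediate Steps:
$\left(- \frac{20421}{12412} + \frac{15747}{-24675}\right) - -45685 = \left(\left(-20421\right) \frac{1}{12412} + 15747 \left(- \frac{1}{24675}\right)\right) + 45685 = \left(- \frac{20421}{12412} - \frac{5249}{8225}\right) + 45685 = - \frac{233113313}{102088700} + 45685 = \frac{4663689146187}{102088700}$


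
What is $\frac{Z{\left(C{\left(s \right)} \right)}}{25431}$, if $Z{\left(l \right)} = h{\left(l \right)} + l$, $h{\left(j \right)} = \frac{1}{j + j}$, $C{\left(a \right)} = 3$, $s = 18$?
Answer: $\frac{19}{152586} \approx 0.00012452$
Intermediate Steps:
$h{\left(j \right)} = \frac{1}{2 j}$
$Z{\left(l \right)} = l + \frac{1}{2 l}$ ($Z{\left(l \right)} = \frac{1}{2 l} + l = l + \frac{1}{2 l}$)
$\frac{Z{\left(C{\left(s \right)} \right)}}{25431} = \frac{3 + \frac{1}{2 \cdot 3}}{25431} = \left(3 + \frac{1}{2} \cdot \frac{1}{3}\right) \frac{1}{25431} = \left(3 + \frac{1}{6}\right) \frac{1}{25431} = \frac{19}{6} \cdot \frac{1}{25431} = \frac{19}{152586}$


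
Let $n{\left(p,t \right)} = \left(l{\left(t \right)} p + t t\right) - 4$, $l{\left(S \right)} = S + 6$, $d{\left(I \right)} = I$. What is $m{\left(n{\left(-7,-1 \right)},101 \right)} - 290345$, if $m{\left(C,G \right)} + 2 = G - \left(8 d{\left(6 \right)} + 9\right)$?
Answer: $-290303$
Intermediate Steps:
$l{\left(S \right)} = 6 + S$
$n{\left(p,t \right)} = -4 + t^{2} + p \left(6 + t\right)$ ($n{\left(p,t \right)} = \left(\left(6 + t\right) p + t t\right) - 4 = \left(p \left(6 + t\right) + t^{2}\right) - 4 = \left(t^{2} + p \left(6 + t\right)\right) - 4 = -4 + t^{2} + p \left(6 + t\right)$)
$m{\left(C,G \right)} = -59 + G$ ($m{\left(C,G \right)} = -2 - \left(9 + 48 - G\right) = -2 + \left(G - \left(48 + 9\right)\right) = -2 + \left(G - 57\right) = -2 + \left(-57 + G\right) = -59 + G$)
$m{\left(n{\left(-7,-1 \right)},101 \right)} - 290345 = \left(-59 + 101\right) - 290345 = 42 - 290345 = -290303$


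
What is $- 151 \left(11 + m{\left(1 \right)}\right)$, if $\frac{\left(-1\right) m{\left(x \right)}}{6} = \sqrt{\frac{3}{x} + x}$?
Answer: $151$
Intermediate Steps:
$m{\left(x \right)} = - 6 \sqrt{x + \frac{3}{x}}$ ($m{\left(x \right)} = - 6 \sqrt{\frac{3}{x} + x} = - 6 \sqrt{x + \frac{3}{x}}$)
$- 151 \left(11 + m{\left(1 \right)}\right) = - 151 \left(11 - 6 \sqrt{1 + \frac{3}{1}}\right) = - 151 \left(11 - 6 \sqrt{1 + 3 \cdot 1}\right) = - 151 \left(11 - 6 \sqrt{1 + 3}\right) = - 151 \left(11 - 6 \sqrt{4}\right) = - 151 \left(11 - 12\right) = \left(-151\right) \left(-1\right) = 151$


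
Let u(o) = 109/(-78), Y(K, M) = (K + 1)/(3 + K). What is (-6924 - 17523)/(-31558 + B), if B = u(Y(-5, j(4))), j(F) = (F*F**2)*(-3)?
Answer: 1906866/2461633 ≈ 0.77463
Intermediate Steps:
j(F) = -3*F**3 (j(F) = F**3*(-3) = -3*F**3)
Y(K, M) = (1 + K)/(3 + K)
u(o) = -109/78 (u(o) = 109*(-1/78) = -109/78)
B = -109/78 ≈ -1.3974
(-6924 - 17523)/(-31558 + B) = (-6924 - 17523)/(-31558 - 109/78) = -24447/(-2461633/78) = -24447*(-78/2461633) = 1906866/2461633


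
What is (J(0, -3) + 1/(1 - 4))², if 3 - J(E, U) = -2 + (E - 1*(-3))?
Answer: 25/9 ≈ 2.7778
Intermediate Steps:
J(E, U) = 2 - E (J(E, U) = 3 - (-2 + (E - 1*(-3))) = 3 - (-2 + (E + 3)) = 3 - (-2 + (3 + E)) = 3 - (1 + E) = 3 + (-1 - E) = 2 - E)
(J(0, -3) + 1/(1 - 4))² = ((2 - 1*0) + 1/(1 - 4))² = ((2 + 0) + 1/(-3))² = (2 - ⅓)² = (5/3)² = 25/9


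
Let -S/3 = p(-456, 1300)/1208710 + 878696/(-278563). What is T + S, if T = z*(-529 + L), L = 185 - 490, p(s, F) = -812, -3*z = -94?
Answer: -4397753340563206/168350941865 ≈ -26123.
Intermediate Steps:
z = 94/3 (z = -⅓*(-94) = 94/3 ≈ 31.333)
L = -305
S = 1593472252974/168350941865 (S = -3*(-812/1208710 + 878696/(-278563)) = -3*(-812*1/1208710 + 878696*(-1/278563)) = -3*(-406/604355 - 878696/278563) = -3*(-531157417658/168350941865) = 1593472252974/168350941865 ≈ 9.4652)
T = -26132 (T = 94*(-529 - 305)/3 = (94/3)*(-834) = -26132)
T + S = -26132 + 1593472252974/168350941865 = -4397753340563206/168350941865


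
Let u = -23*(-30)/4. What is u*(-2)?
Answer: -345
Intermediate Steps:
u = 345/2 (u = 690*(¼) = 345/2 ≈ 172.50)
u*(-2) = (345/2)*(-2) = -345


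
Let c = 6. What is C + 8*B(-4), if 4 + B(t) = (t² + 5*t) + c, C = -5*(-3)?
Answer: -1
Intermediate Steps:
C = 15
B(t) = 2 + t² + 5*t (B(t) = -4 + ((t² + 5*t) + 6) = -4 + (6 + t² + 5*t) = 2 + t² + 5*t)
C + 8*B(-4) = 15 + 8*(2 + (-4)² + 5*(-4)) = 15 + 8*(2 + 16 - 20) = 15 + 8*(-2) = 15 - 16 = -1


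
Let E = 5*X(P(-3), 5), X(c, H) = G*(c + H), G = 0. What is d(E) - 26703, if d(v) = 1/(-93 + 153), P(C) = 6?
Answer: -1602179/60 ≈ -26703.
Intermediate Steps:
X(c, H) = 0 (X(c, H) = 0*(c + H) = 0*(H + c) = 0)
E = 0 (E = 5*0 = 0)
d(v) = 1/60
d(E) - 26703 = 1/60 - 26703 = -1602179/60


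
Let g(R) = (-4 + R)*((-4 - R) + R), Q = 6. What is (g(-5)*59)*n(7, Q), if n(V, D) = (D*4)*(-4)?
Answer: -203904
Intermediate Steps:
g(R) = 16 - 4*R (g(R) = (-4 + R)*(-4) = 16 - 4*R)
n(V, D) = -16*D (n(V, D) = (4*D)*(-4) = -16*D)
(g(-5)*59)*n(7, Q) = ((16 - 4*(-5))*59)*(-16*6) = ((16 + 20)*59)*(-96) = (36*59)*(-96) = 2124*(-96) = -203904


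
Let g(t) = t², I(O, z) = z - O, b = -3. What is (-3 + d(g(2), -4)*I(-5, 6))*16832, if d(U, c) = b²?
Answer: 1615872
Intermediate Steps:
d(U, c) = 9 (d(U, c) = (-3)² = 9)
(-3 + d(g(2), -4)*I(-5, 6))*16832 = (-3 + 9*(6 - 1*(-5)))*16832 = (-3 + 9*(6 + 5))*16832 = (-3 + 9*11)*16832 = (-3 + 99)*16832 = 96*16832 = 1615872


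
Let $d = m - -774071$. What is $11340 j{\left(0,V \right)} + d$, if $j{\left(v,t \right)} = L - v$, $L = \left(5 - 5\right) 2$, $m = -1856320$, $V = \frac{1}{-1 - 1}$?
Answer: $-1082249$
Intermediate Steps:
$V = - \frac{1}{2}$ ($V = \frac{1}{-2} = - \frac{1}{2} \approx -0.5$)
$L = 0$ ($L = 0 \cdot 2 = 0$)
$j{\left(v,t \right)} = - v$ ($j{\left(v,t \right)} = 0 - v = - v$)
$d = -1082249$ ($d = -1856320 - -774071 = -1856320 + 774071 = -1082249$)
$11340 j{\left(0,V \right)} + d = 11340 \left(\left(-1\right) 0\right) - 1082249 = 11340 \cdot 0 - 1082249 = 0 - 1082249 = -1082249$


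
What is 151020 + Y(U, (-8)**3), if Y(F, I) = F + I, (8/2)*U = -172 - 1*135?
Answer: 601725/4 ≈ 1.5043e+5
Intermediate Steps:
U = -307/4 (U = (-172 - 1*135)/4 = (-172 - 135)/4 = (1/4)*(-307) = -307/4 ≈ -76.750)
151020 + Y(U, (-8)**3) = 151020 + (-307/4 + (-8)**3) = 151020 + (-307/4 - 512) = 151020 - 2355/4 = 601725/4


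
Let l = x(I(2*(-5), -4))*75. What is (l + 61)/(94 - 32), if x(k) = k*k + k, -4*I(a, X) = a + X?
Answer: 4969/248 ≈ 20.036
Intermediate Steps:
I(a, X) = -X/4 - a/4 (I(a, X) = -(a + X)/4 = -(X + a)/4 = -X/4 - a/4)
x(k) = k + k**2 (x(k) = k**2 + k = k + k**2)
l = 4725/4 (l = ((-1/4*(-4) - (-5)/2)*(1 + (-1/4*(-4) - (-5)/2)))*75 = ((1 - 1/4*(-10))*(1 + (1 - 1/4*(-10))))*75 = ((1 + 5/2)*(1 + (1 + 5/2)))*75 = (7*(1 + 7/2)/2)*75 = ((7/2)*(9/2))*75 = (63/4)*75 = 4725/4 ≈ 1181.3)
(l + 61)/(94 - 32) = (4725/4 + 61)/(94 - 32) = (4969/4)/62 = (4969/4)*(1/62) = 4969/248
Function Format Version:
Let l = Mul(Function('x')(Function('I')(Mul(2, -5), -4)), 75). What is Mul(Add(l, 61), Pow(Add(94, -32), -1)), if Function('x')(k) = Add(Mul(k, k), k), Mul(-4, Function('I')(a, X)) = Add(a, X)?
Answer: Rational(4969, 248) ≈ 20.036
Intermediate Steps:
Function('I')(a, X) = Add(Mul(Rational(-1, 4), X), Mul(Rational(-1, 4), a)) (Function('I')(a, X) = Mul(Rational(-1, 4), Add(a, X)) = Mul(Rational(-1, 4), Add(X, a)) = Add(Mul(Rational(-1, 4), X), Mul(Rational(-1, 4), a)))
Function('x')(k) = Add(k, Pow(k, 2)) (Function('x')(k) = Add(Pow(k, 2), k) = Add(k, Pow(k, 2)))
l = Rational(4725, 4) (l = Mul(Mul(Add(Mul(Rational(-1, 4), -4), Mul(Rational(-1, 4), Mul(2, -5))), Add(1, Add(Mul(Rational(-1, 4), -4), Mul(Rational(-1, 4), Mul(2, -5))))), 75) = Mul(Mul(Add(1, Mul(Rational(-1, 4), -10)), Add(1, Add(1, Mul(Rational(-1, 4), -10)))), 75) = Mul(Mul(Add(1, Rational(5, 2)), Add(1, Add(1, Rational(5, 2)))), 75) = Mul(Mul(Rational(7, 2), Add(1, Rational(7, 2))), 75) = Mul(Mul(Rational(7, 2), Rational(9, 2)), 75) = Mul(Rational(63, 4), 75) = Rational(4725, 4) ≈ 1181.3)
Mul(Add(l, 61), Pow(Add(94, -32), -1)) = Mul(Add(Rational(4725, 4), 61), Pow(Add(94, -32), -1)) = Mul(Rational(4969, 4), Pow(62, -1)) = Mul(Rational(4969, 4), Rational(1, 62)) = Rational(4969, 248)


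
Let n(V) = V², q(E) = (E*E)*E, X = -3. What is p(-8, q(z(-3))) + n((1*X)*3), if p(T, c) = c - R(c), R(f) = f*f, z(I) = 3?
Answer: -621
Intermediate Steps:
q(E) = E³ (q(E) = E²*E = E³)
R(f) = f²
p(T, c) = c - c²
p(-8, q(z(-3))) + n((1*X)*3) = 3³*(1 - 1*3³) + ((1*(-3))*3)² = 27*(1 - 1*27) + (-3*3)² = 27*(1 - 27) + (-9)² = 27*(-26) + 81 = -702 + 81 = -621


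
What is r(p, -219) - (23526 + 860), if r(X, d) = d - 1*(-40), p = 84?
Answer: -24565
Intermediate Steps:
r(X, d) = 40 + d (r(X, d) = d + 40 = 40 + d)
r(p, -219) - (23526 + 860) = (40 - 219) - (23526 + 860) = -179 - 1*24386 = -179 - 24386 = -24565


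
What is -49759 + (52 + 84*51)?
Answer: -45423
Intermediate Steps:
-49759 + (52 + 84*51) = -49759 + (52 + 4284) = -49759 + 4336 = -45423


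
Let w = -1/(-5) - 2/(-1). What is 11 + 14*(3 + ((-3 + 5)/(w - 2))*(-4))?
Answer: -507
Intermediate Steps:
w = 11/5 (w = -1*(-⅕) - 2*(-1) = ⅕ + 2 = 11/5 ≈ 2.2000)
11 + 14*(3 + ((-3 + 5)/(w - 2))*(-4)) = 11 + 14*(3 + ((-3 + 5)/(11/5 - 2))*(-4)) = 11 + 14*(3 + (2/(⅕))*(-4)) = 11 + 14*(3 + (2*5)*(-4)) = 11 + 14*(3 + 10*(-4)) = 11 + 14*(3 - 40) = 11 + 14*(-37) = 11 - 518 = -507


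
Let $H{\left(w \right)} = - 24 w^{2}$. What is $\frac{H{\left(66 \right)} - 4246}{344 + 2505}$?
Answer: $- \frac{9890}{259} \approx -38.185$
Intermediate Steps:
$\frac{H{\left(66 \right)} - 4246}{344 + 2505} = \frac{- 24 \cdot 66^{2} - 4246}{344 + 2505} = \frac{\left(-24\right) 4356 - 4246}{2849} = \left(-104544 - 4246\right) \frac{1}{2849} = \left(-108790\right) \frac{1}{2849} = - \frac{9890}{259}$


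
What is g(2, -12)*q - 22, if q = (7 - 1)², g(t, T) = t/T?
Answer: -28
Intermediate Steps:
q = 36 (q = 6² = 36)
g(2, -12)*q - 22 = (2/(-12))*36 - 22 = (2*(-1/12))*36 - 22 = -⅙*36 - 22 = -6 - 22 = -28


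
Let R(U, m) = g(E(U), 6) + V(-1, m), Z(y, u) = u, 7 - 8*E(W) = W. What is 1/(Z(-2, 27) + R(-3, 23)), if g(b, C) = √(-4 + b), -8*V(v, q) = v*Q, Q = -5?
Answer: 1688/44697 - 32*I*√11/44697 ≈ 0.037765 - 0.0023745*I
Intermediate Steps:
E(W) = 7/8 - W/8
V(v, q) = 5*v/8 (V(v, q) = -v*(-5)/8 = -(-5)*v/8 = 5*v/8)
R(U, m) = -5/8 + √(-25/8 - U/8) (R(U, m) = √(-4 + (7/8 - U/8)) + (5/8)*(-1) = √(-25/8 - U/8) - 5/8 = -5/8 + √(-25/8 - U/8))
1/(Z(-2, 27) + R(-3, 23)) = 1/(27 + (-5/8 + √(-50 - 2*(-3))/4)) = 1/(27 + (-5/8 + √(-50 + 6)/4)) = 1/(27 + (-5/8 + √(-44)/4)) = 1/(27 + (-5/8 + (2*I*√11)/4)) = 1/(27 + (-5/8 + I*√11/2)) = 1/(211/8 + I*√11/2)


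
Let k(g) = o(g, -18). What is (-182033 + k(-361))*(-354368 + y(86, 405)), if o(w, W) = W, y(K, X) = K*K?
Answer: 63166599572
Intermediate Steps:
y(K, X) = K²
k(g) = -18
(-182033 + k(-361))*(-354368 + y(86, 405)) = (-182033 - 18)*(-354368 + 86²) = -182051*(-354368 + 7396) = -182051*(-346972) = 63166599572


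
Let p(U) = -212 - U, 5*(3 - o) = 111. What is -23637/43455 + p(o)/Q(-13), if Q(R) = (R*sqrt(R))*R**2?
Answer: -7879/14485 - 964*I*sqrt(13)/142805 ≈ -0.54394 - 0.024339*I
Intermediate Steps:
Q(R) = R**(7/2) (Q(R) = R**(3/2)*R**2 = R**(7/2))
o = -96/5 (o = 3 - 1/5*111 = 3 - 111/5 = -96/5 ≈ -19.200)
-23637/43455 + p(o)/Q(-13) = -23637/43455 + (-212 - 1*(-96/5))/((-13)**(7/2)) = -23637*1/43455 + (-212 + 96/5)/((-2197*I*sqrt(13))) = -7879/14485 - 964*I*sqrt(13)/142805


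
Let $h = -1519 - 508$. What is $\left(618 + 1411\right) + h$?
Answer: $2$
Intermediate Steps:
$h = -2027$
$\left(618 + 1411\right) + h = \left(618 + 1411\right) - 2027 = 2029 - 2027 = 2$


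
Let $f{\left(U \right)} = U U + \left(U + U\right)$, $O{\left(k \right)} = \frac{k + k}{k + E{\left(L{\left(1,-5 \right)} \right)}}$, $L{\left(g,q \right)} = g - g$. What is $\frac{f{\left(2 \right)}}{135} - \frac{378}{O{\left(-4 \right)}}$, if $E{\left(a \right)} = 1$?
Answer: $- \frac{76513}{540} \approx -141.69$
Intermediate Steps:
$L{\left(g,q \right)} = 0$
$O{\left(k \right)} = \frac{2 k}{1 + k}$ ($O{\left(k \right)} = \frac{k + k}{k + 1} = \frac{2 k}{1 + k}$)
$f{\left(U \right)} = U^{2} + 2 U$
$\frac{f{\left(2 \right)}}{135} - \frac{378}{O{\left(-4 \right)}} = \frac{2 \left(2 + 2\right)}{135} - \frac{378}{2 \left(-4\right) \frac{1}{1 - 4}} = 2 \cdot 4 \cdot \frac{1}{135} - \frac{378}{2 \left(-4\right) \frac{1}{-3}} = 8 \cdot \frac{1}{135} - \frac{378}{2 \left(-4\right) \left(- \frac{1}{3}\right)} = \frac{8}{135} - \frac{378}{\frac{8}{3}} = \frac{8}{135} - \frac{567}{4} = - \frac{76513}{540}$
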